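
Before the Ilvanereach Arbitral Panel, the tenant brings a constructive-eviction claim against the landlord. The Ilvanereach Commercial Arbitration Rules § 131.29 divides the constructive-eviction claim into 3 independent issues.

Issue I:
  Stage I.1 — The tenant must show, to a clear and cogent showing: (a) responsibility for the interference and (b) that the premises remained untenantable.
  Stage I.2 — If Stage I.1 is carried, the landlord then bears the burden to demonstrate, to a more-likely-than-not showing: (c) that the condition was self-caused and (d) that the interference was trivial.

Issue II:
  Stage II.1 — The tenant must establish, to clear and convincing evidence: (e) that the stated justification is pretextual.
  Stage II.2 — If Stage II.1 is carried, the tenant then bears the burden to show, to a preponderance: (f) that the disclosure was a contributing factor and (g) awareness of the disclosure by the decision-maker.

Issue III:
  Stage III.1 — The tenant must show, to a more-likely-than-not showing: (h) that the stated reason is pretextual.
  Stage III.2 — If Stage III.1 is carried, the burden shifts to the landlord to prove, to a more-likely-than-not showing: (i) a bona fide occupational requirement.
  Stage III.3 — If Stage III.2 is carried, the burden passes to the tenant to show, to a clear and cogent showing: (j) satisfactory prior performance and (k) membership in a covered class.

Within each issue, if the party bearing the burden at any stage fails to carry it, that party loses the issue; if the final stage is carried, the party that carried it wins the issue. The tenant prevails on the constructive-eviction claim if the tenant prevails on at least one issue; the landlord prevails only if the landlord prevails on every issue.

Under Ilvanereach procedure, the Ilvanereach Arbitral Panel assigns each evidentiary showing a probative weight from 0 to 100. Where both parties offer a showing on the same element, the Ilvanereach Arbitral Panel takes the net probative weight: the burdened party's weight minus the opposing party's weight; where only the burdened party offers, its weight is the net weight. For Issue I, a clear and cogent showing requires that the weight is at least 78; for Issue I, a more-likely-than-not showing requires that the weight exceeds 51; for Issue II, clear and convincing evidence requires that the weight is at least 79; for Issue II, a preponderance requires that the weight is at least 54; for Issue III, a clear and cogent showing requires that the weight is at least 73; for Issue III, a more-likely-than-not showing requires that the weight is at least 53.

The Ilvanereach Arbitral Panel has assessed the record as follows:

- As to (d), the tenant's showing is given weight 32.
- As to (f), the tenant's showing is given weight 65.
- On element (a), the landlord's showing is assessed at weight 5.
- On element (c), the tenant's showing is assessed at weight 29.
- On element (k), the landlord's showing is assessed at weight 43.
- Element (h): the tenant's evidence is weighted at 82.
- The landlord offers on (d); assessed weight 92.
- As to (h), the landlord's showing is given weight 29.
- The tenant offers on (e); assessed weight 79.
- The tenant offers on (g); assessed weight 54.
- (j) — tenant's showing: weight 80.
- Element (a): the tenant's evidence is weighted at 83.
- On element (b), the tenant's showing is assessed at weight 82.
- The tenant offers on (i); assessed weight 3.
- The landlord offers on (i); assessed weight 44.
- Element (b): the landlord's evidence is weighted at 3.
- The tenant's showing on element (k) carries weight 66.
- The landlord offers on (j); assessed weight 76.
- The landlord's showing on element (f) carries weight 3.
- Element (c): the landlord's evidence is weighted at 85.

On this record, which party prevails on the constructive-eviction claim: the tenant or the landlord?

tenant

— Issue I —
Stage I.1 (tenant, a clear and cogent showing, weight is at least 78): (a) net 83−5=78 ≥ 78 — meets; (b) net 82−3=79 ≥ 78 — meets.
  Stage I.1 carried; the burden shifts to the landlord.
Stage I.2 (landlord, a more-likely-than-not showing, weight exceeds 51): (c) net 85−29=56 > 51 — meets; (d) net 92−32=60 > 51 — meets.
  The landlord carries the last stage.
All stages carried — the landlord prevails on this issue.
— Issue II —
At Stage II.1 the tenant must meet clear and convincing evidence (weight is at least 79): on (e) the weight is 79, which does reach 79, so (e) meets the standard.
  Stage II.1 carried; the burden remains with the tenant.
At Stage II.2 the tenant must meet a preponderance (weight is at least 54): on (f) the weight is 65 less the opposing 3 gives net 62, which does reach 54, so (f) meets the standard; on (g) the weight is 54, which does reach 54, so (g) meets the standard.
  All elements met at the final stage.
Every stage carried; the tenant prevails on this issue.
— Issue III —
At Stage III.1 the tenant must meet a more-likely-than-not showing (weight is at least 53): on (h) the weight is 82 less the opposing 29 gives net 53, ≥ 53, so (h) meets the standard.
  Stage III.1 is satisfied; the onus moves to the landlord.
At Stage III.2 the landlord must meet a more-likely-than-not showing (weight is at least 53): on (i) the weight is 44 less the opposing 3 gives net 41, < 53, so (i) does not meet the standard.
  Not every element is met, so the landlord fails to carry Stage III.2.
So the tenant prevails on this issue.
Per-issue: Issue I → landlord; Issue II → tenant; Issue III → tenant. The tenant must prevail on at least one issue; overall, the tenant prevails.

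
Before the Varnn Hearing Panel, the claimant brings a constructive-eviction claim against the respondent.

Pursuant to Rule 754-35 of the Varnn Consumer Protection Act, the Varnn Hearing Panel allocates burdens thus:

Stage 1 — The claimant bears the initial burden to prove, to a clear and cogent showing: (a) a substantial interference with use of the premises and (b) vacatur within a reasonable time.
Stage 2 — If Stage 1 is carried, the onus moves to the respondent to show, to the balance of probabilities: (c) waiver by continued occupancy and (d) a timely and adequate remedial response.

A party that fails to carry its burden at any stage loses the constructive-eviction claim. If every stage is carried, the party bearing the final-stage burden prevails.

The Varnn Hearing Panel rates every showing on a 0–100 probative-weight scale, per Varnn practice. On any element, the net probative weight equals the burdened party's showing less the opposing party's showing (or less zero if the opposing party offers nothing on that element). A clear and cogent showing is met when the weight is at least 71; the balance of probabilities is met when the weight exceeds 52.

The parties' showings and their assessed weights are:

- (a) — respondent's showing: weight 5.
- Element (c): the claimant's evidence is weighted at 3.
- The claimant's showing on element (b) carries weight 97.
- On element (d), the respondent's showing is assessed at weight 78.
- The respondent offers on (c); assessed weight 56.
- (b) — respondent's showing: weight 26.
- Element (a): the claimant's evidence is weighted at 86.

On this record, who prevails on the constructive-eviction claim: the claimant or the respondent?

respondent

Stage 1 (claimant, a clear and cogent showing, weight is at least 71): (a) net 86−5=81 ≥ 71 — meets; (b) net 97−26=71 ≥ 71 — meets.
  All elements met. The burden passes to the respondent.
Stage 2 (respondent, the balance of probabilities, weight exceeds 52): (c) net 56−3=53 > 52 — meets; (d) 78 > 52 — meets.
  All elements met at the final stage.
Every stage carried; the respondent prevails.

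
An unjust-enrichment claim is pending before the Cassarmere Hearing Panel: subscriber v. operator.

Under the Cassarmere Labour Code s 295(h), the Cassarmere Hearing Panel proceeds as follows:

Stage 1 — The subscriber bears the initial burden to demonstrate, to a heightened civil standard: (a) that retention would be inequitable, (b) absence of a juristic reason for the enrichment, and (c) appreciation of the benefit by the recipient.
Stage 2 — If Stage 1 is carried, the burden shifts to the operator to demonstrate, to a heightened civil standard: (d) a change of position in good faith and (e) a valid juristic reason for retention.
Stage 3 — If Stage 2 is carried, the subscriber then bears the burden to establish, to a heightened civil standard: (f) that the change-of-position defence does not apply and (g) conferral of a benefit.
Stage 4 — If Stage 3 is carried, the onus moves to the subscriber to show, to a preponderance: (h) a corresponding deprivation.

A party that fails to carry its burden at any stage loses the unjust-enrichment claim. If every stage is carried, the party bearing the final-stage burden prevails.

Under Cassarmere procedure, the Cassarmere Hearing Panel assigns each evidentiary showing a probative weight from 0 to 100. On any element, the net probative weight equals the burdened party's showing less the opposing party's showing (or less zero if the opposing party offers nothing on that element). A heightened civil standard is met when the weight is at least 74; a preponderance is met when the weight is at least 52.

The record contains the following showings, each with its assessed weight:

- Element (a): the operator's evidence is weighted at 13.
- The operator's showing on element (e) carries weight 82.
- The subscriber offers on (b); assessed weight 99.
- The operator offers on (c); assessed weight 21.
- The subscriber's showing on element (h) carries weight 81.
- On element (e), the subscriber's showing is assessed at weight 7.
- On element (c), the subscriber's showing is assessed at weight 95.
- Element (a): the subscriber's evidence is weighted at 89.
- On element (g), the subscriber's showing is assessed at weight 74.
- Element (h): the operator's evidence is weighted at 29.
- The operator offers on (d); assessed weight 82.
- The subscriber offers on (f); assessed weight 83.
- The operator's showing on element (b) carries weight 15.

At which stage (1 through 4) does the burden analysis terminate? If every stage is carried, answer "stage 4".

stage 4

Stage 1 (subscriber, a heightened civil standard, weight is at least 74): (a) net 89−13=76 ≥ 74 — meets; (b) net 99−15=84 ≥ 74 — meets; (c) net 95−21=74 ≥ 74 — meets.
  Stage 1 is satisfied; the onus moves to the operator.
Stage 2 (operator, a heightened civil standard, weight is at least 74): (d) 82 ≥ 74 — meets; (e) net 82−7=75 ≥ 74 — meets.
  The operator carries Stage 2; the subscriber now bears the burden.
Stage 3 (subscriber, a heightened civil standard, weight is at least 74): (f) 83 ≥ 74 — meets; (g) 74 ≥ 74 — meets.
  All elements met. The subscriber retains the burden for Stage 4.
Stage 4 (subscriber, a preponderance, weight is at least 52): (h) net 81−29=52 ≥ 52 — meets.
  All elements met at the final stage.
With every stage satisfied, the subscriber prevails.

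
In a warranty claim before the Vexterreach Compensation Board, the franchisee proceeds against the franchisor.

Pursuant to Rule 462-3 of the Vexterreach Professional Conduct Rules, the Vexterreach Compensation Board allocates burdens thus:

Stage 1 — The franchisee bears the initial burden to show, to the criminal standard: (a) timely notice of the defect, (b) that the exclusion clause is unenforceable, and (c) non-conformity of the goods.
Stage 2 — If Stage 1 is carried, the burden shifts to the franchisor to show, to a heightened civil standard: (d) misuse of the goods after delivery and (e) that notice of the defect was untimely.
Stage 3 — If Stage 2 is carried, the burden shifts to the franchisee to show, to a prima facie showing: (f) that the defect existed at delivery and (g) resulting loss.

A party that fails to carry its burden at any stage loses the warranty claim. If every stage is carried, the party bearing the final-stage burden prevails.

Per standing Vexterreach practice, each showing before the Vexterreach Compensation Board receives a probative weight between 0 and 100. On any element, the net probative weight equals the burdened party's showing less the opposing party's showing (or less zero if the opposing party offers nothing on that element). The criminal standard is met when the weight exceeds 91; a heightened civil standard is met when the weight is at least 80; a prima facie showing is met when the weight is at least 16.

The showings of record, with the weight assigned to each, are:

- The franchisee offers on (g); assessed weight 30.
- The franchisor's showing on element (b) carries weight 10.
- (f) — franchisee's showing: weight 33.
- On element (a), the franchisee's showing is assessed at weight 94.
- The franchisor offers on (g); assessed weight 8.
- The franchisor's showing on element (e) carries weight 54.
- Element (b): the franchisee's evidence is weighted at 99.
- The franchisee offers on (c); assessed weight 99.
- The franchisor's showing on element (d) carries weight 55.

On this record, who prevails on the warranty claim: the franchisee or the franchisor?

franchisor

Stage 1 (franchisee, the criminal standard, weight exceeds 91): (a) 94 > 91 — meets; (b) net 99−10=89 ≤ 91 — fails; (c) 99 > 91 — meets.
  Not every element is met, so the franchisee fails to carry Stage 1.
The franchisor prevails.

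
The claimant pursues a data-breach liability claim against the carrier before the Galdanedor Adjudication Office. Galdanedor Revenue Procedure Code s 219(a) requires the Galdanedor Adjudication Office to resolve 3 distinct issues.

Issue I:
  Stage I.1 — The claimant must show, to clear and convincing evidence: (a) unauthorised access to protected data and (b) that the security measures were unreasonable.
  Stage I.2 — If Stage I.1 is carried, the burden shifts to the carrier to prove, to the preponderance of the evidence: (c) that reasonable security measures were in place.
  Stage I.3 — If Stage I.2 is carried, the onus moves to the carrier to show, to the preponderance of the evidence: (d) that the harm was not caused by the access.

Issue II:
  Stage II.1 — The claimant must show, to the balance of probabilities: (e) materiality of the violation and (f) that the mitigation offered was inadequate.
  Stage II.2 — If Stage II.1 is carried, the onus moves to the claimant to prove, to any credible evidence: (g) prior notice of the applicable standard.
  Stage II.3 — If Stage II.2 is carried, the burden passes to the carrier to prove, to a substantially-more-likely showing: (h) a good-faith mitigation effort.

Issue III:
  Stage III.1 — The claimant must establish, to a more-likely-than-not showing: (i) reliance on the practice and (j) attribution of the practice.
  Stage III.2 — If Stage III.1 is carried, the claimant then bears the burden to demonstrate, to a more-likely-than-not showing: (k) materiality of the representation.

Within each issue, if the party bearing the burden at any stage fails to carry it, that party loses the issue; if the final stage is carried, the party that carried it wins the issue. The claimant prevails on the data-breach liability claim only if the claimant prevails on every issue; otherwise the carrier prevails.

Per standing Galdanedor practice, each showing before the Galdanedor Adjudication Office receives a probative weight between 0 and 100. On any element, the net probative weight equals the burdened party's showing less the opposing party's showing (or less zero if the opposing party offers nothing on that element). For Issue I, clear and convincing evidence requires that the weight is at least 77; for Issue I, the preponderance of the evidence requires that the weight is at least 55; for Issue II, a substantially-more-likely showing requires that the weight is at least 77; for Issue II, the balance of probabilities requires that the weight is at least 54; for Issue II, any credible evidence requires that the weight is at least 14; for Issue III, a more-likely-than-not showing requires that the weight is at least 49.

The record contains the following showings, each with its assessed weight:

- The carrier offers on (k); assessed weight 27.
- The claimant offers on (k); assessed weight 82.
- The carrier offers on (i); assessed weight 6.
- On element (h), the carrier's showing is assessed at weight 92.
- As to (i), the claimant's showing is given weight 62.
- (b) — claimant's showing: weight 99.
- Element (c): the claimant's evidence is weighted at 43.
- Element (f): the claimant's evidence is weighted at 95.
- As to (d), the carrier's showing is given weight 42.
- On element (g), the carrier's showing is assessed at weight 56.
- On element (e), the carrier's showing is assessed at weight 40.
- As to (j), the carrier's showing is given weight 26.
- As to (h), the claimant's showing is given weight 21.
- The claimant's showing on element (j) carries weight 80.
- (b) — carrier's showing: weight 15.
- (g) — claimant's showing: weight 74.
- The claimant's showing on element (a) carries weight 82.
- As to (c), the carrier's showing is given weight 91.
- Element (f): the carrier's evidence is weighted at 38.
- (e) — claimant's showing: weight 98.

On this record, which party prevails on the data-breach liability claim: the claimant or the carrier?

claimant

— Issue I —
Stage I.1 (claimant, clear and convincing evidence, weight is at least 77): (a) 82 ≥ 77 — meets; (b) net 99−15=84 ≥ 77 — meets.
  All elements met. The burden passes to the carrier.
Stage I.2 (carrier, the preponderance of the evidence, weight is at least 55): (c) net 91−43=48 < 55 — fails.
  The carrier does not carry Stage I.2.
The analysis ends at Stage I.2; the claimant prevails on this issue.
— Issue II —
At Stage II.1 the claimant must meet the balance of probabilities (weight is at least 54): on (e) the weight is 98 less the opposing 40 gives net 58, which does reach 54, so (e) meets the standard; on (f) the weight is 95 less the opposing 38 gives net 57, ≥ 54, so (f) meets the standard.
  Stage II.1 is satisfied; the claimant continues to bear the burden.
At Stage II.2 the claimant must meet any credible evidence (weight is at least 14): on (g) the weight is 74 less the opposing 56 gives net 18, which does reach 14, so (g) meets the standard.
  The claimant carries Stage II.2; the carrier now bears the burden.
At Stage II.3 the carrier must meet a substantially-more-likely showing (weight is at least 77): on (h) the weight is 92 less the opposing 21 gives net 71, which does not reach 77, so (h) does not meet the standard.
  The carrier does not carry Stage II.3.
The claimant prevails on this issue.
— Issue III —
Stage III.1 — burden on claimant; standard: a more-likely-than-not showing (weight is at least 49).
    (i): 62 − 6 = 56 ≥ 49 [met]
    (j): 80 − 26 = 54 ≥ 49 [met]
  Stage III.1 carried; the burden remains with the claimant.
Stage III.2 — burden on claimant; standard: a more-likely-than-not showing (weight is at least 49).
    (k): 82 − 27 = 55 ≥ 49 [met]
  All elements met at the final stage.
Every stage carried; the claimant prevails on this issue.
Per-issue: Issue I → claimant; Issue II → claimant; Issue III → claimant. The claimant must prevail on every issue; overall, the claimant prevails.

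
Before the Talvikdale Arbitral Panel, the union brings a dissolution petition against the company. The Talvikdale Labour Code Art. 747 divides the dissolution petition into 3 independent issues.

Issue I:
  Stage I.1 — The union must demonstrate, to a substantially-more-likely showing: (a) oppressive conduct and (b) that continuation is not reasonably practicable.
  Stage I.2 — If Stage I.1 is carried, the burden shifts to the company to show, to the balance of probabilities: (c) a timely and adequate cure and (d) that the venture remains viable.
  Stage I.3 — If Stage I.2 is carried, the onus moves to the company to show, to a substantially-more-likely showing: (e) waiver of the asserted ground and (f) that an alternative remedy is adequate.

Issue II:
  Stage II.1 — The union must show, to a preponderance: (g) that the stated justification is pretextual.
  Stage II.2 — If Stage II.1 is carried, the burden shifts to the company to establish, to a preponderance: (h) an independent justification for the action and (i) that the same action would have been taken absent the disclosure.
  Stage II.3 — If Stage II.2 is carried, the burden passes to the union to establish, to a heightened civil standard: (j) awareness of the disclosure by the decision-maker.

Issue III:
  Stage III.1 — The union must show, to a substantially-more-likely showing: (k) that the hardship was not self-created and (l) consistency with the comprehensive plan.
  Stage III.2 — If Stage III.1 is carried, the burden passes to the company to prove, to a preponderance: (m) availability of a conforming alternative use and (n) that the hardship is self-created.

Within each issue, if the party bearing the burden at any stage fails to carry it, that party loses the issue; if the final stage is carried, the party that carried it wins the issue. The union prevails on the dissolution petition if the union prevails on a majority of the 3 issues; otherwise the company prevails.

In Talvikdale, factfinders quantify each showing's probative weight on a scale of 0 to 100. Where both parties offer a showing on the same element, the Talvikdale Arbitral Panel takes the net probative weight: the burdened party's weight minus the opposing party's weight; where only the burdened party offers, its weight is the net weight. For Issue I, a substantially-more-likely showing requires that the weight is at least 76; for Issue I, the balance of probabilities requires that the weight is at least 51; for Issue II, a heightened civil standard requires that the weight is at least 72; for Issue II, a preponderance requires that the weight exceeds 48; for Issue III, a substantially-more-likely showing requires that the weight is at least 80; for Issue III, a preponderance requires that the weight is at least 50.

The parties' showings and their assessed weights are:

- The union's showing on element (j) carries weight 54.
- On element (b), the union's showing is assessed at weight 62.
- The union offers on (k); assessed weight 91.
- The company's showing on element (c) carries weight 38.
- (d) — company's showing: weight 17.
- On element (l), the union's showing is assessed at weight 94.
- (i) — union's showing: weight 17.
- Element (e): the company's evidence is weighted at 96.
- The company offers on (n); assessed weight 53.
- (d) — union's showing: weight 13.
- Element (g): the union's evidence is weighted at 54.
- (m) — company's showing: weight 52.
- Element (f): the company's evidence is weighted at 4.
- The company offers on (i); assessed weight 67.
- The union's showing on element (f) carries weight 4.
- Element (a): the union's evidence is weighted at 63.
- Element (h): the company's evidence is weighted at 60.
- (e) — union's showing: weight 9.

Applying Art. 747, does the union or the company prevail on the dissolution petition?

company

— Issue I —
Stage I.1 (union, a substantially-more-likely showing, weight is at least 76): (a) 63 < 76 — fails; (b) 62 < 76 — fails.
  Not every element is met, so the union fails to carry Stage I.1.
The analysis ends at Stage I.1; the company prevails on this issue.
— Issue II —
Stage II.1 — burden on union; standard: a preponderance (weight exceeds 48).
    (g): 54 > 48 [met]
  All elements met. The burden passes to the company.
Stage II.2 — burden on company; standard: a preponderance (weight exceeds 48).
    (h): 60 > 48 [met]
    (i): 67 − 17 = 50 > 48 [met]
  Stage II.2 carried; the burden shifts to the union.
Stage II.3 — burden on union; standard: a heightened civil standard (weight is at least 72).
    (j): 54 < 72 [not met]
  Stage II.3 not carried; the union fails its burden.
So the company prevails on this issue.
— Issue III —
Stage III.1 (union, a substantially-more-likely showing, weight is at least 80): (k) 91 ≥ 80 — meets; (l) 94 ≥ 80 — meets.
  Stage III.1 is satisfied; the onus moves to the company.
Stage III.2 (company, a preponderance, weight is at least 50): (m) 52 ≥ 50 — meets; (n) 53 ≥ 50 — meets.
  The company carries the last stage.
With every stage satisfied, the company prevails on this issue.
Per-issue: Issue I → company; Issue II → company; Issue III → company. The union must prevail on a majority of issues; overall, the company prevails.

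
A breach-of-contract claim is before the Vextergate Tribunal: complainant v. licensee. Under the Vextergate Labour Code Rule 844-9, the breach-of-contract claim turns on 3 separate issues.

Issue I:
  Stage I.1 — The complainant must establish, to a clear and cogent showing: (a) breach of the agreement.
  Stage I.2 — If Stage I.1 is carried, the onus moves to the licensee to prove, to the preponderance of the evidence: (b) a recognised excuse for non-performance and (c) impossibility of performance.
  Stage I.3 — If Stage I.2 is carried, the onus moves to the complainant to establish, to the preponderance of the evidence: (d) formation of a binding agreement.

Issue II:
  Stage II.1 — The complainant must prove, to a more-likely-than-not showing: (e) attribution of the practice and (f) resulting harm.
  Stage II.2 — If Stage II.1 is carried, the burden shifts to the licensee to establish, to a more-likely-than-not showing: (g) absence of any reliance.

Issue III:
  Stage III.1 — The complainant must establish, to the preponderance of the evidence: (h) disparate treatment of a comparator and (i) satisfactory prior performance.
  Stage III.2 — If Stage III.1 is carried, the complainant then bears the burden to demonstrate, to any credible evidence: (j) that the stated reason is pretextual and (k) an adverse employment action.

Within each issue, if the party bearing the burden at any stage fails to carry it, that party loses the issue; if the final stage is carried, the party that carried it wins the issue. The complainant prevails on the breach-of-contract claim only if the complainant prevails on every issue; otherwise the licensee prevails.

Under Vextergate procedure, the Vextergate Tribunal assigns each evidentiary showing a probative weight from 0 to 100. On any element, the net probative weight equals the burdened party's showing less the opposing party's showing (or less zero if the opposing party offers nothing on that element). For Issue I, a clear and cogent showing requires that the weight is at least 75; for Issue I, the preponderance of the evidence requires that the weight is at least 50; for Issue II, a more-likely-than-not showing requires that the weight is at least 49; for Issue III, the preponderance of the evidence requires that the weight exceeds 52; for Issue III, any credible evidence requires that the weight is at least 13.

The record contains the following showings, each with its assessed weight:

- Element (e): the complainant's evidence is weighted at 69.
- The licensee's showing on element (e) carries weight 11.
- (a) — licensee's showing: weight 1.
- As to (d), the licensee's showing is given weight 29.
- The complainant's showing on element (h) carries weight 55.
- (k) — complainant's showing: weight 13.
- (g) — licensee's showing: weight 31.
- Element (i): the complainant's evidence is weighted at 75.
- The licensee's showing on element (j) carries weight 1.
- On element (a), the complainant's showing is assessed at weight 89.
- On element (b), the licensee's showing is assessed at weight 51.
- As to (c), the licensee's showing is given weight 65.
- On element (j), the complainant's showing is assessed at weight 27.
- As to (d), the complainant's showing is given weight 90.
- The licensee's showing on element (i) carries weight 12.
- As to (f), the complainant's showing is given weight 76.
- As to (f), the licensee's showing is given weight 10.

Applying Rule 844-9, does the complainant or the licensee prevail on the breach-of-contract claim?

— Issue I —
At Stage I.1 the complainant must meet a clear and cogent showing (weight is at least 75): on (a) the weight is 89 less the opposing 1 gives net 88, ≥ 75, so (a) meets the standard.
  Stage I.1 carried; the burden shifts to the licensee.
At Stage I.2 the licensee must meet the preponderance of the evidence (weight is at least 50): on (b) the weight is 51, ≥ 50, so (b) meets the standard; on (c) the weight is 65, which does reach 50, so (c) meets the standard.
  Stage I.2 carried; the burden shifts to the complainant.
At Stage I.3 the complainant must meet the preponderance of the evidence (weight is at least 50): on (d) the weight is 90 less the opposing 29 gives net 61, ≥ 50, so (d) meets the standard.
  Stage I.3 carried; the final stage is satisfied.
Every stage carried; the complainant prevails on this issue.
— Issue II —
Stage II.1 (complainant, a more-likely-than-not showing, weight is at least 49): (e) net 69−11=58 ≥ 49 — meets; (f) net 76−10=66 ≥ 49 — meets.
  The complainant carries Stage II.1; the licensee now bears the burden.
Stage II.2 (licensee, a more-likely-than-not showing, weight is at least 49): (g) 31 < 49 — fails.
  Not every element is met, so the licensee fails to carry Stage II.2.
The analysis ends at Stage II.2; the complainant prevails on this issue.
— Issue III —
At Stage III.1 the complainant must meet the preponderance of the evidence (weight exceeds 52): on (h) the weight is 55, > 52, so (h) meets the standard; on (i) the weight is 75 less the opposing 12 gives net 63, > 52, so (i) meets the standard.
  Stage III.1 is satisfied; the complainant continues to bear the burden.
At Stage III.2 the complainant must meet any credible evidence (weight is at least 13): on (j) the weight is 27 less the opposing 1 gives net 26, which does reach 13, so (j) meets the standard; on (k) the weight is 13, ≥ 13, so (k) meets the standard.
  All elements met at the final stage.
All stages carried — the complainant prevails on this issue.
Per-issue: Issue I → complainant; Issue II → complainant; Issue III → complainant. The complainant must prevail on every issue; overall, the complainant prevails.

complainant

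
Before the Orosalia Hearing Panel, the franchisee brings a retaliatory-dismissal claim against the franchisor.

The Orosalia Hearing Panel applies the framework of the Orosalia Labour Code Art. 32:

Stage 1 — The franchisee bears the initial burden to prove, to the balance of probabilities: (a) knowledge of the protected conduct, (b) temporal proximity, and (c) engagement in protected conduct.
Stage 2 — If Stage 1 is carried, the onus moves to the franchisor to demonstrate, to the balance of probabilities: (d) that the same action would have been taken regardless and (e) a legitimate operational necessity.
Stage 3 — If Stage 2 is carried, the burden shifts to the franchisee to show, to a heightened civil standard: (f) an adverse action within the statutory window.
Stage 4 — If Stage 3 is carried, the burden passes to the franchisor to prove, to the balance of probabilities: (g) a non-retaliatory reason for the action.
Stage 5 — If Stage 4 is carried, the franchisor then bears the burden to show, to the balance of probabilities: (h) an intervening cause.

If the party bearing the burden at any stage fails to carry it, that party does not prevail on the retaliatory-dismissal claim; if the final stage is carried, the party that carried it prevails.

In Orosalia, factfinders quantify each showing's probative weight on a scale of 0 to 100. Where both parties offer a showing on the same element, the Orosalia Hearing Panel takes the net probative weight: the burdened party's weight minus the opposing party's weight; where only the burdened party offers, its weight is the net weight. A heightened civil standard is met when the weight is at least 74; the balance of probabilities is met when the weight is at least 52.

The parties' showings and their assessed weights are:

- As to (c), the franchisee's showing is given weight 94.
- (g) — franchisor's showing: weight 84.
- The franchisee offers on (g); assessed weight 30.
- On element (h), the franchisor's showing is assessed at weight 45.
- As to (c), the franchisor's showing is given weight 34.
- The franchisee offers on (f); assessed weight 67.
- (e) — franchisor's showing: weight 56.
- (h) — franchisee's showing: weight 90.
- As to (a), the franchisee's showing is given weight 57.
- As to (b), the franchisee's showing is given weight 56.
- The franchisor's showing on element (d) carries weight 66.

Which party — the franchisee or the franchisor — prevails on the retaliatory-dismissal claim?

franchisor

Stage 1 (franchisee, the balance of probabilities, weight is at least 52): (a) 57 ≥ 52 — meets; (b) 56 ≥ 52 — meets; (c) net 94−34=60 ≥ 52 — meets.
  The franchisee carries Stage 1; the franchisor now bears the burden.
Stage 2 (franchisor, the balance of probabilities, weight is at least 52): (d) 66 ≥ 52 — meets; (e) 56 ≥ 52 — meets.
  The franchisor carries Stage 2; the franchisee now bears the burden.
Stage 3 (franchisee, a heightened civil standard, weight is at least 74): (f) 67 < 74 — fails.
  Stage 3 not carried; the franchisee fails its burden.
The analysis ends at Stage 3; the franchisor prevails.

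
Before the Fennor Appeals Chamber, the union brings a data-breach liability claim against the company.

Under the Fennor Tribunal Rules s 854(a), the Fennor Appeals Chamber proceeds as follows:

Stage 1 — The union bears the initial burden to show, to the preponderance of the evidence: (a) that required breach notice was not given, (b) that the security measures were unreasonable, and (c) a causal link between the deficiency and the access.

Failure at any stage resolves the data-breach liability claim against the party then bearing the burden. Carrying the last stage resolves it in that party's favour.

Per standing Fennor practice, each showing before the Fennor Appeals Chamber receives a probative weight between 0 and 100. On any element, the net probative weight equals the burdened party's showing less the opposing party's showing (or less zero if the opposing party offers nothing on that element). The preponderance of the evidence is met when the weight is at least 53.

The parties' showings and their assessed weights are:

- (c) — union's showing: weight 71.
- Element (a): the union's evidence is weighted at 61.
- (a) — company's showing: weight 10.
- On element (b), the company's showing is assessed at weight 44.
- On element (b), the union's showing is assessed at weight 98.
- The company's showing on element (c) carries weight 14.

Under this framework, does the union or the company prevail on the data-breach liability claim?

company

Stage 1 — burden on union; standard: the preponderance of the evidence (weight is at least 53).
    (a): 61 − 10 = 51 < 53 [not met]
    (b): 98 − 44 = 54 ≥ 53 [met]
    (c): 71 − 14 = 57 ≥ 53 [met]
  Stage 1 not carried; the union fails its burden.
The analysis ends at Stage 1; the company prevails.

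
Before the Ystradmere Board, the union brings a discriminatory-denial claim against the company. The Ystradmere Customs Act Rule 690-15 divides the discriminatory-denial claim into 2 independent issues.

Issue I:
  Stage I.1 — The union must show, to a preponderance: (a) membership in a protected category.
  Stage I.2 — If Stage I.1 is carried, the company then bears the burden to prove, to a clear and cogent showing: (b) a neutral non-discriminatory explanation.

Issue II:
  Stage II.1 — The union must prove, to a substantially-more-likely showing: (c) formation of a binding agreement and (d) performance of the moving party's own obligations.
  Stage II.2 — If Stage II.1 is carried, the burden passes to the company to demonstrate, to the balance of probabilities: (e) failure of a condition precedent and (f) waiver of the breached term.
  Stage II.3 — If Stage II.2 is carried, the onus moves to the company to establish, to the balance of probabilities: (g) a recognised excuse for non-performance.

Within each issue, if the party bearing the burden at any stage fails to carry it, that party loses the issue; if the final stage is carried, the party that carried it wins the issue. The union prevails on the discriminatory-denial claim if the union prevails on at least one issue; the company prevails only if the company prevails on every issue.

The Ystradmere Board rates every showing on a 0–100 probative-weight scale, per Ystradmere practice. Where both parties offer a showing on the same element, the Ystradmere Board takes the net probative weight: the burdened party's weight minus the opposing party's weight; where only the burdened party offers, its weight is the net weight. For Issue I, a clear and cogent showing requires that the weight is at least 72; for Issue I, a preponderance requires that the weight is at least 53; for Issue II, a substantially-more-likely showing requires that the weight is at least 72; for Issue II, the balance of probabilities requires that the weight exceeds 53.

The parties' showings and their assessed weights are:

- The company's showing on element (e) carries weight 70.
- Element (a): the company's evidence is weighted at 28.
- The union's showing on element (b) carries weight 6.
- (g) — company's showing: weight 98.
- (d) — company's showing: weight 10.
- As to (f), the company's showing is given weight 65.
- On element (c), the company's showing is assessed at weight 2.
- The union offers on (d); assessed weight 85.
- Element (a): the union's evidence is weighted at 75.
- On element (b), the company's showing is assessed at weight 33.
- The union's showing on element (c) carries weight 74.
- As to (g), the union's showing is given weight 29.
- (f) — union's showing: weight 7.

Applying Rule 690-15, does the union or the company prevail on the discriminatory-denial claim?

— Issue I —
Stage I.1 — burden on union; standard: a preponderance (weight is at least 53).
    (a): 75 − 28 = 47 < 53 [not met]
  The union does not carry Stage I.1.
The analysis ends at Stage I.1; the company prevails on this issue.
— Issue II —
At Stage II.1 the union must meet a substantially-more-likely showing (weight is at least 72): on (c) the weight is 74 less the opposing 2 gives net 72, ≥ 72, so (c) meets the standard; on (d) the weight is 85 less the opposing 10 gives net 75, ≥ 72, so (d) meets the standard.
  The union carries Stage II.1; the company now bears the burden.
At Stage II.2 the company must meet the balance of probabilities (weight exceeds 53): on (e) the weight is 70, which does exceed 53, so (e) meets the standard; on (f) the weight is 65 less the opposing 7 gives net 58, which does exceed 53, so (f) meets the standard.
  Stage II.2 is satisfied; the company continues to bear the burden.
At Stage II.3 the company must meet the balance of probabilities (weight exceeds 53): on (g) the weight is 98 less the opposing 29 gives net 69, which does exceed 53, so (g) meets the standard.
  The company carries the last stage.
Every stage carried; the company prevails on this issue.
Per-issue: Issue I → company; Issue II → company. The union must prevail on at least one issue; overall, the company prevails.

company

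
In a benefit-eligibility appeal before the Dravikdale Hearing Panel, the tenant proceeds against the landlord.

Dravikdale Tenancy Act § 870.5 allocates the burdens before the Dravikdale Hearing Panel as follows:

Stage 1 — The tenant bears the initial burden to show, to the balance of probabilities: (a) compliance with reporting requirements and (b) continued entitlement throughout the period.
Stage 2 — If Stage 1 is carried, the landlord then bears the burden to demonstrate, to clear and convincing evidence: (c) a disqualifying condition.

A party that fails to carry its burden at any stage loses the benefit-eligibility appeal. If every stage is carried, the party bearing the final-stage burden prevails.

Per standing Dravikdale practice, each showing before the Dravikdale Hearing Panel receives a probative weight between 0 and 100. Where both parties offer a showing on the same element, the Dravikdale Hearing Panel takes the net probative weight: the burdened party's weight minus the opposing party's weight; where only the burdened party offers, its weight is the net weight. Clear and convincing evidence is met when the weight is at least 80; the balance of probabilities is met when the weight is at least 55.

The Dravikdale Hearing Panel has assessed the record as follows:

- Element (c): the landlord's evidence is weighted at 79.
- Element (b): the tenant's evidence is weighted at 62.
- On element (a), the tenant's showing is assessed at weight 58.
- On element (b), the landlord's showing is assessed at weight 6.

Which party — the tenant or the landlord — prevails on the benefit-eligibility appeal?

tenant

Stage 1 (tenant, the balance of probabilities, weight is at least 55): (a) 58 ≥ 55 — meets; (b) net 62−6=56 ≥ 55 — meets.
  All elements met. The burden passes to the landlord.
Stage 2 (landlord, clear and convincing evidence, weight is at least 80): (c) 79 < 80 — fails.
  Not every element is met, so the landlord fails to carry Stage 2.
So the tenant prevails.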